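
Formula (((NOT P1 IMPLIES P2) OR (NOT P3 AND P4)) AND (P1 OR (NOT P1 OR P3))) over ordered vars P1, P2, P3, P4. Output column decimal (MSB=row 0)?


Formula: (((NOT P1 IMPLIES P2) OR (NOT P3 AND P4)) AND (P1 OR (NOT P1 OR P3))) over P1, P2, P3, P4 (16 rows)
Evaluate each row (bits = P1,P2,P3,P4, MSB first):
  row 0 [0000]: (((NOT 0 IMPLIES 0) OR (NOT 0 AND 0)) AND (0 OR (NOT 0 OR 0))) -> 0
  row 1 [0001]: (((NOT 0 IMPLIES 0) OR (NOT 0 AND 1)) AND (0 OR (NOT 0 OR 0))) -> 1
  row 2 [0010]: (((NOT 0 IMPLIES 0) OR (NOT 1 AND 0)) AND (0 OR (NOT 0 OR 1))) -> 0
  row 3 [0011]: (((NOT 0 IMPLIES 0) OR (NOT 1 AND 1)) AND (0 OR (NOT 0 OR 1))) -> 0
  row 4 [0100]: (((NOT 0 IMPLIES 1) OR (NOT 0 AND 0)) AND (0 OR (NOT 0 OR 0))) -> 1
  row 5 [0101]: (((NOT 0 IMPLIES 1) OR (NOT 0 AND 1)) AND (0 OR (NOT 0 OR 0))) -> 1
  row 6 [0110]: (((NOT 0 IMPLIES 1) OR (NOT 1 AND 0)) AND (0 OR (NOT 0 OR 1))) -> 1
  row 7 [0111]: (((NOT 0 IMPLIES 1) OR (NOT 1 AND 1)) AND (0 OR (NOT 0 OR 1))) -> 1
  row 8 [1000]: (((NOT 1 IMPLIES 0) OR (NOT 0 AND 0)) AND (1 OR (NOT 1 OR 0))) -> 1
  row 9 [1001]: (((NOT 1 IMPLIES 0) OR (NOT 0 AND 1)) AND (1 OR (NOT 1 OR 0))) -> 1
  row 10 [1010]: (((NOT 1 IMPLIES 0) OR (NOT 1 AND 0)) AND (1 OR (NOT 1 OR 1))) -> 1
  row 11 [1011]: (((NOT 1 IMPLIES 0) OR (NOT 1 AND 1)) AND (1 OR (NOT 1 OR 1))) -> 1
  row 12 [1100]: (((NOT 1 IMPLIES 1) OR (NOT 0 AND 0)) AND (1 OR (NOT 1 OR 0))) -> 1
  row 13 [1101]: (((NOT 1 IMPLIES 1) OR (NOT 0 AND 1)) AND (1 OR (NOT 1 OR 0))) -> 1
  row 14 [1110]: (((NOT 1 IMPLIES 1) OR (NOT 1 AND 0)) AND (1 OR (NOT 1 OR 1))) -> 1
  row 15 [1111]: (((NOT 1 IMPLIES 1) OR (NOT 1 AND 1)) AND (1 OR (NOT 1 OR 1))) -> 1
Full result column, 4 rows per line (P1,P2 fixed per line; P3,P4 runs 00..11 left to right):
  rows 0-3 [P1,P2=00]: 0100  = hex 4
  rows 4-7 [P1,P2=01]: 1111  = hex F
  rows 8-11 [P1,P2=10]: 1111  = hex F
  rows 12-15 [P1,P2=11]: 1111  = hex F
Output column (row 0 .. row 15) = 0100111111111111
Output column grouped in 4s = 0100 1111 1111 1111 = 0x4FFF
Convert to decimal digit by digit (value = value*16 + digit):
  4 -> 4
  4*16 + 15 (F) = 79
  79*16 + 15 (F) = 1279
  1279*16 + 15 (F) = 20479
Decimal = 20479

20479


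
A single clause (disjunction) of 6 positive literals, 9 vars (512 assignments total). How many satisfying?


Step 1: Total=2^9=512
Step 2: Unsat when all 6 false: 2^3=8
Step 3: Sat=512-8=504

504


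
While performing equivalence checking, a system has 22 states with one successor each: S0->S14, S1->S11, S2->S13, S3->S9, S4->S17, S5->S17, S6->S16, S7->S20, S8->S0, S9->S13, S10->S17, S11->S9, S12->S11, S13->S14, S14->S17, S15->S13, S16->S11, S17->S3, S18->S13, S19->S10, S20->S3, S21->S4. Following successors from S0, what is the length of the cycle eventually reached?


Trace from S0 until a state repeats:
  S0 -> S14 -> S17 -> S3 -> S9 -> S13 -> S14
S14 first seen at step 1, revisited at step 6.
Cycle length = 6 - 1 = 5

5


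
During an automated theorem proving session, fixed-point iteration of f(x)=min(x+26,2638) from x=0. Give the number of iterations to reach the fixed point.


Step 1: x=0, cap=2638, increment=26
Step 2: x grows by 26 each step until capped at 2638; fixed point is x=2638
Step 3: iterations = ceil(2638/26) = 102

102


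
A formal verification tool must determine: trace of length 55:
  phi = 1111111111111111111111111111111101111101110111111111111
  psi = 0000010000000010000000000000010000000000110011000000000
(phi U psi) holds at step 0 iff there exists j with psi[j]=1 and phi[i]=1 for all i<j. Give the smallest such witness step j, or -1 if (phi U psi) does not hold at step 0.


(phi U psi) at 0: need smallest j with psi[j]=1 and phi[i]=1 for all i in [0,j).
Scan from step 0:
  step 0: phi=1, psi=0 -> continue
  step 1: phi=1, psi=0 -> continue
  step 2: phi=1, psi=0 -> continue
  step 3: phi=1, psi=0 -> continue
  step 5: psi=1 and phi held for [0,5) -> witness found
Witness step = 5

5


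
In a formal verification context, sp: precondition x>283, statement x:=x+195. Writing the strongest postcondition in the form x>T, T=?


Formula: sp(P, x:=E) = exists old_x. (x = E[old_x/x]) AND P[old_x/x] (old_x is the value of x before the assignment; eliminate old_x by solving x = E[old_x/x] for old_x)
Step 1: Precondition P: x>283, i.e. old_x > 283
Step 2: Assignment gives x = old_x + 195, so old_x = x - 195
Step 3: Substitute into P: x - 195 > 283
Step 4: Simplify: x > 283+195 = 478

478


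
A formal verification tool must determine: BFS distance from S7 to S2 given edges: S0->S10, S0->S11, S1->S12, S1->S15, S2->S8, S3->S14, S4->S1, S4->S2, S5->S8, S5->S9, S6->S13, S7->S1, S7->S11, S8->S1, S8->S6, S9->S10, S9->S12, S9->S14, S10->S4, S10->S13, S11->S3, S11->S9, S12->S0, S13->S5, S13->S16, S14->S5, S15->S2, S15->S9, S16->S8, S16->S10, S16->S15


BFS layer-by-layer from S7:
  dist 0: {S7}
  dist 1: {S1, S11}
  dist 2: {S3, S9, S12, S15}
  dist 3: {S0, S2, S10, S14}
  -> S2 reached at distance 3
Shortest path length = 3

3


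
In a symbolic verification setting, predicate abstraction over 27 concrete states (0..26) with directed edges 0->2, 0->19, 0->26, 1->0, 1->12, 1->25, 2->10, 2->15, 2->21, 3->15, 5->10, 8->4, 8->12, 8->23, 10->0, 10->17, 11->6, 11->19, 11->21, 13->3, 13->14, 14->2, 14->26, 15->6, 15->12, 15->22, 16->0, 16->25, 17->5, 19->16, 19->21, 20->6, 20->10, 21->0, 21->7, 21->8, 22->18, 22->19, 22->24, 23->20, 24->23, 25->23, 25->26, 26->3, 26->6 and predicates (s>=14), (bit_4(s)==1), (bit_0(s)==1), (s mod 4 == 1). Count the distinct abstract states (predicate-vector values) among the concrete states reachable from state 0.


BFS from 0:
Concrete reachable: {0, 2, 3, 4, 5, 6, 7, 8, 10, 12, 15, 16, 17, 18, 19, 20, 21, 22, 23, 24, 25, 26}
Abstract via predicates (s>=14), (bit_4(s)==1), (bit_0(s)==1), (s mod 4 == 1):
  (0,0,0,0) <- {0, 2, 4, 6, 8, 10, 12}
  (0,0,1,0) <- {3, 7}
  (0,0,1,1) <- {5}
  (1,0,1,0) <- {15}
  (1,1,0,0) <- {16, 18, 20, 22, 24, 26}
  (1,1,1,0) <- {19, 23}
  (1,1,1,1) <- {17, 21, 25}
Distinct abstract states = 7

7


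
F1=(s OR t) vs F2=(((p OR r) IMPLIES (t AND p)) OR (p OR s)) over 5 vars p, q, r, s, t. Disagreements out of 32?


F1 = (s OR t)
F2 = (((p OR r) IMPLIES (t AND p)) OR (p OR s))
Evaluate both on each of 32 rows (bits = p,q,r,s,t):
  row 0 [00000]: F1=0 F2=1 (differ) -> 1
  row 1 [00001]: F1=1 F2=1 -> 0
  row 2 [00010]: F1=1 F2=1 -> 0
  row 3 [00011]: F1=1 F2=1 -> 0
  row 4 [00100]: F1=0 F2=0 -> 0
  row 5 [00101]: F1=1 F2=0 (differ) -> 1
  row 6 [00110]: F1=1 F2=1 -> 0
  row 7 [00111]: F1=1 F2=1 -> 0
  row 8 [01000]: F1=0 F2=1 (differ) -> 1
  row 9 [01001]: F1=1 F2=1 -> 0
  row 10 [01010]: F1=1 F2=1 -> 0
  row 11 [01011]: F1=1 F2=1 -> 0
  row 12 [01100]: F1=0 F2=0 -> 0
  row 13 [01101]: F1=1 F2=0 (differ) -> 1
  row 14 [01110]: F1=1 F2=1 -> 0
  row 15 [01111]: F1=1 F2=1 -> 0
  row 16 [10000]: F1=0 F2=1 (differ) -> 1
  row 17 [10001]: F1=1 F2=1 -> 0
  row 18 [10010]: F1=1 F2=1 -> 0
  row 19 [10011]: F1=1 F2=1 -> 0
  row 20 [10100]: F1=0 F2=1 (differ) -> 1
  row 21 [10101]: F1=1 F2=1 -> 0
  row 22 [10110]: F1=1 F2=1 -> 0
  row 23 [10111]: F1=1 F2=1 -> 0
  row 24 [11000]: F1=0 F2=1 (differ) -> 1
  row 25 [11001]: F1=1 F2=1 -> 0
  row 26 [11010]: F1=1 F2=1 -> 0
  row 27 [11011]: F1=1 F2=1 -> 0
  row 28 [11100]: F1=0 F2=1 (differ) -> 1
  row 29 [11101]: F1=1 F2=1 -> 0
  row 30 [11110]: F1=1 F2=1 -> 0
  row 31 [11111]: F1=1 F2=1 -> 0
Full result column, 8 rows per line (p,q fixed per line; r,s,t runs 000..111 left to right):
  rows 0-7 [p,q=00]: 10000100  (ones: 2)
  rows 8-15 [p,q=01]: 10000100  (ones: 2)
  rows 16-23 [p,q=10]: 10001000  (ones: 2)
  rows 24-31 [p,q=11]: 10001000  (ones: 2)
Disagreements = 2+2+2+2 = 8

8


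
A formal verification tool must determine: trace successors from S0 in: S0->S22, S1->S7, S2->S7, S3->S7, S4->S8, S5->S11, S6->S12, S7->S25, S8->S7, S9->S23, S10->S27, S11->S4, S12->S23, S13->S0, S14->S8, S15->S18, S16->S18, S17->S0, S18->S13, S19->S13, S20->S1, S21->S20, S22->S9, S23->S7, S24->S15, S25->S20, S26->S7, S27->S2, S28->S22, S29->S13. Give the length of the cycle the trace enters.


Trace from S0 until a state repeats:
  S0 -> S22 -> S9 -> S23 -> S7 -> S25 -> S20 -> S1 -> S7
S7 first seen at step 4, revisited at step 8.
Cycle length = 8 - 4 = 4

4


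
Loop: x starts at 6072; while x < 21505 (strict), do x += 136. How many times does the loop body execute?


Step 1: x goes from 6072 toward 21505 by 136; the body runs while x<21505, so iterations = ceil((bound-start)/step)
Step 2: Distance=15433
Step 3: ceil(15433/136)=114

114


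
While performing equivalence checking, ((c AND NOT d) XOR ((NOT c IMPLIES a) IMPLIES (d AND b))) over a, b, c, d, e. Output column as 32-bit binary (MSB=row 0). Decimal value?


Formula: ((c AND NOT d) XOR ((NOT c IMPLIES a) IMPLIES (d AND b))) over a, b, c, d, e (32 rows)
Evaluate each row (bits = a,b,c,d,e, MSB first):
  row 0 [00000]: ((0 AND NOT 0) XOR ((NOT 0 IMPLIES 0) IMPLIES (0 AND 0))) -> 1
  row 1 [00001]: ((0 AND NOT 0) XOR ((NOT 0 IMPLIES 0) IMPLIES (0 AND 0))) -> 1
  row 2 [00010]: ((0 AND NOT 1) XOR ((NOT 0 IMPLIES 0) IMPLIES (1 AND 0))) -> 1
  row 3 [00011]: ((0 AND NOT 1) XOR ((NOT 0 IMPLIES 0) IMPLIES (1 AND 0))) -> 1
  row 4 [00100]: ((1 AND NOT 0) XOR ((NOT 1 IMPLIES 0) IMPLIES (0 AND 0))) -> 1
  row 5 [00101]: ((1 AND NOT 0) XOR ((NOT 1 IMPLIES 0) IMPLIES (0 AND 0))) -> 1
  row 6 [00110]: ((1 AND NOT 1) XOR ((NOT 1 IMPLIES 0) IMPLIES (1 AND 0))) -> 0
  row 7 [00111]: ((1 AND NOT 1) XOR ((NOT 1 IMPLIES 0) IMPLIES (1 AND 0))) -> 0
  row 8 [01000]: ((0 AND NOT 0) XOR ((NOT 0 IMPLIES 0) IMPLIES (0 AND 1))) -> 1
  row 9 [01001]: ((0 AND NOT 0) XOR ((NOT 0 IMPLIES 0) IMPLIES (0 AND 1))) -> 1
  row 10 [01010]: ((0 AND NOT 1) XOR ((NOT 0 IMPLIES 0) IMPLIES (1 AND 1))) -> 1
  row 11 [01011]: ((0 AND NOT 1) XOR ((NOT 0 IMPLIES 0) IMPLIES (1 AND 1))) -> 1
  row 12 [01100]: ((1 AND NOT 0) XOR ((NOT 1 IMPLIES 0) IMPLIES (0 AND 1))) -> 1
  row 13 [01101]: ((1 AND NOT 0) XOR ((NOT 1 IMPLIES 0) IMPLIES (0 AND 1))) -> 1
  row 14 [01110]: ((1 AND NOT 1) XOR ((NOT 1 IMPLIES 0) IMPLIES (1 AND 1))) -> 1
  row 15 [01111]: ((1 AND NOT 1) XOR ((NOT 1 IMPLIES 0) IMPLIES (1 AND 1))) -> 1
  row 16 [10000]: ((0 AND NOT 0) XOR ((NOT 0 IMPLIES 1) IMPLIES (0 AND 0))) -> 0
  row 17 [10001]: ((0 AND NOT 0) XOR ((NOT 0 IMPLIES 1) IMPLIES (0 AND 0))) -> 0
  row 18 [10010]: ((0 AND NOT 1) XOR ((NOT 0 IMPLIES 1) IMPLIES (1 AND 0))) -> 0
  row 19 [10011]: ((0 AND NOT 1) XOR ((NOT 0 IMPLIES 1) IMPLIES (1 AND 0))) -> 0
  row 20 [10100]: ((1 AND NOT 0) XOR ((NOT 1 IMPLIES 1) IMPLIES (0 AND 0))) -> 1
  row 21 [10101]: ((1 AND NOT 0) XOR ((NOT 1 IMPLIES 1) IMPLIES (0 AND 0))) -> 1
  row 22 [10110]: ((1 AND NOT 1) XOR ((NOT 1 IMPLIES 1) IMPLIES (1 AND 0))) -> 0
  row 23 [10111]: ((1 AND NOT 1) XOR ((NOT 1 IMPLIES 1) IMPLIES (1 AND 0))) -> 0
  row 24 [11000]: ((0 AND NOT 0) XOR ((NOT 0 IMPLIES 1) IMPLIES (0 AND 1))) -> 0
  row 25 [11001]: ((0 AND NOT 0) XOR ((NOT 0 IMPLIES 1) IMPLIES (0 AND 1))) -> 0
  row 26 [11010]: ((0 AND NOT 1) XOR ((NOT 0 IMPLIES 1) IMPLIES (1 AND 1))) -> 1
  row 27 [11011]: ((0 AND NOT 1) XOR ((NOT 0 IMPLIES 1) IMPLIES (1 AND 1))) -> 1
  row 28 [11100]: ((1 AND NOT 0) XOR ((NOT 1 IMPLIES 1) IMPLIES (0 AND 1))) -> 1
  row 29 [11101]: ((1 AND NOT 0) XOR ((NOT 1 IMPLIES 1) IMPLIES (0 AND 1))) -> 1
  row 30 [11110]: ((1 AND NOT 1) XOR ((NOT 1 IMPLIES 1) IMPLIES (1 AND 1))) -> 1
  row 31 [11111]: ((1 AND NOT 1) XOR ((NOT 1 IMPLIES 1) IMPLIES (1 AND 1))) -> 1
Full result column, 4 rows per line (a,b,c fixed per line; d,e runs 00..11 left to right):
  rows 0-3 [a,b,c=000]: 1111  = hex F
  rows 4-7 [a,b,c=001]: 1100  = hex C
  rows 8-11 [a,b,c=010]: 1111  = hex F
  rows 12-15 [a,b,c=011]: 1111  = hex F
  rows 16-19 [a,b,c=100]: 0000  = hex 0
  rows 20-23 [a,b,c=101]: 1100  = hex C
  rows 24-27 [a,b,c=110]: 0011  = hex 3
  rows 28-31 [a,b,c=111]: 1111  = hex F
Output column (row 0 .. row 31) = 11111100111111110000110000111111
Output column grouped in 4s = 1111 1100 1111 1111 0000 1100 0011 1111 = 0xFCFF0C3F
Convert to decimal digit by digit (value = value*16 + digit):
  F -> 15
  15*16 + 12 (C) = 252
  252*16 + 15 (F) = 4047
  4047*16 + 15 (F) = 64767
  64767*16 + 0 = 1036272
  1036272*16 + 12 (C) = 16580364
  16580364*16 + 3 = 265285827
  265285827*16 + 15 (F) = 4244573247
Decimal = 4244573247

4244573247


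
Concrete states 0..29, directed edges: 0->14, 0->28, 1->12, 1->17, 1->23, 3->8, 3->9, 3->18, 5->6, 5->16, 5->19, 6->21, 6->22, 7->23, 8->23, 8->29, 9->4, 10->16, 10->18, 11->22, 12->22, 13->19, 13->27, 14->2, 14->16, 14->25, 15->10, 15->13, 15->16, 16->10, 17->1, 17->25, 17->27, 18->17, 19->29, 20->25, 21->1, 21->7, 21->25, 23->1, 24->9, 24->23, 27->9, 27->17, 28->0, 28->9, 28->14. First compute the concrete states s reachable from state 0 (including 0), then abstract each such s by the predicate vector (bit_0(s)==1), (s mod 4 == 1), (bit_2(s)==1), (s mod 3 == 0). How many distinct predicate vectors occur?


BFS from 0:
Concrete reachable: {0, 1, 2, 4, 9, 10, 12, 14, 16, 17, 18, 22, 23, 25, 27, 28}
Abstract via predicates (bit_0(s)==1), (s mod 4 == 1), (bit_2(s)==1), (s mod 3 == 0):
  (0,0,0,0) <- {2, 10, 16}
  (0,0,0,1) <- {0, 18}
  (0,0,1,0) <- {4, 14, 22, 28}
  (0,0,1,1) <- {12}
  (1,0,0,1) <- {27}
  (1,0,1,0) <- {23}
  (1,1,0,0) <- {1, 17, 25}
  (1,1,0,1) <- {9}
Distinct abstract states = 8

8


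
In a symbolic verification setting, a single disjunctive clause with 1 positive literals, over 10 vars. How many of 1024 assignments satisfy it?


Step 1: Total=2^10=1024
Step 2: Unsat when all 1 false: 2^9=512
Step 3: Sat=1024-512=512

512


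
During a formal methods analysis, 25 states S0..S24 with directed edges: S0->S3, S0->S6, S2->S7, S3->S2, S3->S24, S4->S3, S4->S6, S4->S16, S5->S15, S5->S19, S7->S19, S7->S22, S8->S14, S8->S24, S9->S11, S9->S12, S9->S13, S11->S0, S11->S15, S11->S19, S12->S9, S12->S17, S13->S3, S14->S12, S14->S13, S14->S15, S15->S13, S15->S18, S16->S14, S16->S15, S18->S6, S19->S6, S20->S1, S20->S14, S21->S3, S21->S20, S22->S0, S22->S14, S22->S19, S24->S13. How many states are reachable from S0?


BFS from S0:
  layer 0: {S0}
  layer 1: {S3, S6}
  layer 2: {S2, S24}
  layer 3: {S7, S13}
  layer 4: {S19, S22}
  layer 5: {S14}
  layer 6: {S12, S15}
  layer 7: {S9, S17, S18}
  layer 8: {S11}
Reachable set: {S0, S2, S3, S6, S7, S9, S11, S12, S13, S14, S15, S17, S18, S19, S22, S24}
Count = 16

16


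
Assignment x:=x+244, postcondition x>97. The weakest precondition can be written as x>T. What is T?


Formula: wp(x:=E, P) = P[E/x] (substitute E for x in postcondition)
Step 1: Postcondition: x>97
Step 2: Substitute x+244 for x: x+244>97
Step 3: Solve for x: x > 97-244 = -147

-147


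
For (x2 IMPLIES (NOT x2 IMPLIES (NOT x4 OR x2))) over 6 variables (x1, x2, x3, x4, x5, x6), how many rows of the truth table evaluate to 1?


Formula: (x2 IMPLIES (NOT x2 IMPLIES (NOT x4 OR x2))) over 6 vars (64 rows)
Evaluate each row (x1, x2, x3, x4, x5, x6 as bits, MSB first):
  row 0 [000000]: (0 IMPLIES (NOT 0 IMPLIES (NOT 0 OR 0))) -> 1
  row 1 [000001]: (0 IMPLIES (NOT 0 IMPLIES (NOT 0 OR 0))) -> 1
  row 2 [000010]: (0 IMPLIES (NOT 0 IMPLIES (NOT 0 OR 0))) -> 1
  row 3 [000011]: (0 IMPLIES (NOT 0 IMPLIES (NOT 0 OR 0))) -> 1
  row 4 [000100]: (0 IMPLIES (NOT 0 IMPLIES (NOT 1 OR 0))) -> 1
  (every remaining row is evaluated the same way; all 64 results are listed next)
Full result column, 8 rows per line (x1,x2,x3 fixed per line; x4,x5,x6 runs 000..111 left to right):
  rows 0-7 [x1,x2,x3=000]: 11111111  (ones: 8)
  rows 8-15 [x1,x2,x3=001]: 11111111  (ones: 8)
  rows 16-23 [x1,x2,x3=010]: 11111111  (ones: 8)
  rows 24-31 [x1,x2,x3=011]: 11111111  (ones: 8)
  rows 32-39 [x1,x2,x3=100]: 11111111  (ones: 8)
  rows 40-47 [x1,x2,x3=101]: 11111111  (ones: 8)
  rows 48-55 [x1,x2,x3=110]: 11111111  (ones: 8)
  rows 56-63 [x1,x2,x3=111]: 11111111  (ones: 8)
Count of 1-rows = 8+8+8+8+8+8+8+8 = 64

64


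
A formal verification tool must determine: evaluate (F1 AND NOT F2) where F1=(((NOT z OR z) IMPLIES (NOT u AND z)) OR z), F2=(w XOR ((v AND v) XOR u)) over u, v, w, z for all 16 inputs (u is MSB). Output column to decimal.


F1 = (((NOT z OR z) IMPLIES (NOT u AND z)) OR z)
F2 = (w XOR ((v AND v) XOR u))
Counterexample to F1=>F2 is where F1=1 and F2=0.
Evaluate each row (bits = u,v,w,z, MSB first):
  row 0 [0000]: F1=0 F2=0 -> F1&~F2 -> 0
  row 1 [0001]: F1=1 F2=0 -> F1&~F2 -> 1
  row 2 [0010]: F1=0 F2=1 -> F1&~F2 -> 0
  row 3 [0011]: F1=1 F2=1 -> F1&~F2 -> 0
  row 4 [0100]: F1=0 F2=1 -> F1&~F2 -> 0
  row 5 [0101]: F1=1 F2=1 -> F1&~F2 -> 0
  row 6 [0110]: F1=0 F2=0 -> F1&~F2 -> 0
  row 7 [0111]: F1=1 F2=0 -> F1&~F2 -> 1
  row 8 [1000]: F1=0 F2=1 -> F1&~F2 -> 0
  row 9 [1001]: F1=1 F2=1 -> F1&~F2 -> 0
  row 10 [1010]: F1=0 F2=0 -> F1&~F2 -> 0
  row 11 [1011]: F1=1 F2=0 -> F1&~F2 -> 1
  row 12 [1100]: F1=0 F2=0 -> F1&~F2 -> 0
  row 13 [1101]: F1=1 F2=0 -> F1&~F2 -> 1
  row 14 [1110]: F1=0 F2=1 -> F1&~F2 -> 0
  row 15 [1111]: F1=1 F2=1 -> F1&~F2 -> 0
Full result column, 4 rows per line (u,v fixed per line; w,z runs 00..11 left to right):
  rows 0-3 [u,v=00]: 0100  = hex 4
  rows 4-7 [u,v=01]: 0001  = hex 1
  rows 8-11 [u,v=10]: 0001  = hex 1
  rows 12-15 [u,v=11]: 0100  = hex 4
Counterexample vector (row 0 .. row 15) = 0100000100010100
Output column grouped in 4s = 0100 0001 0001 0100 = 0x4114
Convert to decimal digit by digit (value = value*16 + digit):
  4 -> 4
  4*16 + 1 = 65
  65*16 + 1 = 1041
  1041*16 + 4 = 16660
Decimal = 16660

16660


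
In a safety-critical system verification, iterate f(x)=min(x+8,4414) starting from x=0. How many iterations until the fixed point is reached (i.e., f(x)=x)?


Step 1: x=0, cap=4414, increment=8
Step 2: x grows by 8 each step until capped at 4414; fixed point is x=4414
Step 3: iterations = ceil(4414/8) = 552

552


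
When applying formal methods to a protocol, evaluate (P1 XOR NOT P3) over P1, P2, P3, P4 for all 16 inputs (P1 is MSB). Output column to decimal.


Formula: (P1 XOR NOT P3) over P1, P2, P3, P4 (16 rows)
Evaluate each row (bits = P1,P2,P3,P4, MSB first):
  row 0 [0000]: (0 XOR NOT 0) -> 1
  row 1 [0001]: (0 XOR NOT 0) -> 1
  row 2 [0010]: (0 XOR NOT 1) -> 0
  row 3 [0011]: (0 XOR NOT 1) -> 0
  row 4 [0100]: (0 XOR NOT 0) -> 1
  row 5 [0101]: (0 XOR NOT 0) -> 1
  row 6 [0110]: (0 XOR NOT 1) -> 0
  row 7 [0111]: (0 XOR NOT 1) -> 0
  row 8 [1000]: (1 XOR NOT 0) -> 0
  row 9 [1001]: (1 XOR NOT 0) -> 0
  row 10 [1010]: (1 XOR NOT 1) -> 1
  row 11 [1011]: (1 XOR NOT 1) -> 1
  row 12 [1100]: (1 XOR NOT 0) -> 0
  row 13 [1101]: (1 XOR NOT 0) -> 0
  row 14 [1110]: (1 XOR NOT 1) -> 1
  row 15 [1111]: (1 XOR NOT 1) -> 1
Full result column, 4 rows per line (P1,P2 fixed per line; P3,P4 runs 00..11 left to right):
  rows 0-3 [P1,P2=00]: 1100  = hex C
  rows 4-7 [P1,P2=01]: 1100  = hex C
  rows 8-11 [P1,P2=10]: 0011  = hex 3
  rows 12-15 [P1,P2=11]: 0011  = hex 3
Output column (row 0 .. row 15) = 1100110000110011
Output column grouped in 4s = 1100 1100 0011 0011 = 0xCC33
Convert to decimal digit by digit (value = value*16 + digit):
  C -> 12
  12*16 + 12 (C) = 204
  204*16 + 3 = 3267
  3267*16 + 3 = 52275
Decimal = 52275

52275


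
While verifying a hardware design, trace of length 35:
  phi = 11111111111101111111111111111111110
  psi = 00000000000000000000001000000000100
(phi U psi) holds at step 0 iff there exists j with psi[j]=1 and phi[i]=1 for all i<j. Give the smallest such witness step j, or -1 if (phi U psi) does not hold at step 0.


(phi U psi) at 0: need smallest j with psi[j]=1 and phi[i]=1 for all i in [0,j).
Scan from step 0:
  step 0: phi=1, psi=0 -> continue
  step 1: phi=1, psi=0 -> continue
  step 2: phi=1, psi=0 -> continue
  step 3: phi=1, psi=0 -> continue
  step 12: phi=0 -> phi-prefix broken from here
  step 22: psi=1 but phi already failed -> not a witness
  step 32: psi=1 but phi already failed -> not a witness
  end of trace: no witness -> -1
Witness step = -1

-1


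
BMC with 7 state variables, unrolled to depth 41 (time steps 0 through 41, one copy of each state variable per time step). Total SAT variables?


BMC unrolls to depth k, creating one copy of each state var for steps 0..k.
Step count = 41 + 1 = 42 (steps 0 through 41)
Vars per step = 7
Total = 7 * 42 = 294

294


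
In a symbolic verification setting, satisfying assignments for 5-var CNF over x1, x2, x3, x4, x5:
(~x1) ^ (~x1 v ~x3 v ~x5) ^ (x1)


CNF with 3 clauses over 5 vars (32 assignments).
An assignment satisfies CNF iff every clause has >=1 true literal.
Check each row (bits = x1,x2,x3,x4,x5; clause T/F shown):
  row 0 [00000]: clauses=TTF -> 0
  row 1 [00001]: clauses=TTF -> 0
  row 2 [00010]: clauses=TTF -> 0
  row 3 [00011]: clauses=TTF -> 0
  row 4 [00100]: clauses=TTF -> 0
  row 5 [00101]: clauses=TTF -> 0
  row 6 [00110]: clauses=TTF -> 0
  row 7 [00111]: clauses=TTF -> 0
  row 8 [01000]: clauses=TTF -> 0
  row 9 [01001]: clauses=TTF -> 0
  row 10 [01010]: clauses=TTF -> 0
  row 11 [01011]: clauses=TTF -> 0
  row 12 [01100]: clauses=TTF -> 0
  row 13 [01101]: clauses=TTF -> 0
  row 14 [01110]: clauses=TTF -> 0
  row 15 [01111]: clauses=TTF -> 0
  row 16 [10000]: clauses=FTT -> 0
  row 17 [10001]: clauses=FTT -> 0
  row 18 [10010]: clauses=FTT -> 0
  row 19 [10011]: clauses=FTT -> 0
  row 20 [10100]: clauses=FTT -> 0
  row 21 [10101]: clauses=FFT -> 0
  row 22 [10110]: clauses=FTT -> 0
  row 23 [10111]: clauses=FFT -> 0
  row 24 [11000]: clauses=FTT -> 0
  row 25 [11001]: clauses=FTT -> 0
  row 26 [11010]: clauses=FTT -> 0
  row 27 [11011]: clauses=FTT -> 0
  row 28 [11100]: clauses=FTT -> 0
  row 29 [11101]: clauses=FFT -> 0
  row 30 [11110]: clauses=FTT -> 0
  row 31 [11111]: clauses=FFT -> 0
Full result column, 8 rows per line (x1,x2 fixed per line; x3,x4,x5 runs 000..111 left to right):
  rows 0-7 [x1,x2=00]: 00000000  (ones: 0)
  rows 8-15 [x1,x2=01]: 00000000  (ones: 0)
  rows 16-23 [x1,x2=10]: 00000000  (ones: 0)
  rows 24-31 [x1,x2=11]: 00000000  (ones: 0)
Satisfying assignments = 0+0+0+0 = 0

0


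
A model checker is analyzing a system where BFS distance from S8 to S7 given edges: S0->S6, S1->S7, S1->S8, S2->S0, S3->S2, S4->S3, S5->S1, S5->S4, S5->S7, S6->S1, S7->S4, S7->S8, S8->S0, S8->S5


BFS layer-by-layer from S8:
  dist 0: {S8}
  dist 1: {S0, S5}
  dist 2: {S1, S4, S6, S7}
  -> S7 reached at distance 2
Shortest path length = 2

2


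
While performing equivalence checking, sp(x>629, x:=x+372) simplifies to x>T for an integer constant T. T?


Formula: sp(P, x:=E) = exists old_x. (x = E[old_x/x]) AND P[old_x/x] (old_x is the value of x before the assignment; eliminate old_x by solving x = E[old_x/x] for old_x)
Step 1: Precondition P: x>629, i.e. old_x > 629
Step 2: Assignment gives x = old_x + 372, so old_x = x - 372
Step 3: Substitute into P: x - 372 > 629
Step 4: Simplify: x > 629+372 = 1001

1001


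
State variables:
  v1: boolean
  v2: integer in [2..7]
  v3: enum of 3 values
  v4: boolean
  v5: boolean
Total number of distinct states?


State space = product of domain sizes of all variables.
Domain sizes:
  v1 (boolean): 2
  v2 (integer in [2..7]): 6
  v3 (enum of 3 values): 3
  v4 (boolean): 2
  v5 (boolean): 2
Product = 2 * 6 * 3 * 2 * 2 = 144

144


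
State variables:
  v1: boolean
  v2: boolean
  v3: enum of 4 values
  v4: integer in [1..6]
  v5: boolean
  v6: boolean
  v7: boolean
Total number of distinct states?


State space = product of domain sizes of all variables.
Domain sizes:
  v1 (boolean): 2
  v2 (boolean): 2
  v3 (enum of 4 values): 4
  v4 (integer in [1..6]): 6
  v5 (boolean): 2
  v6 (boolean): 2
  v7 (boolean): 2
Product = 2 * 2 * 4 * 6 * 2 * 2 * 2 = 768

768


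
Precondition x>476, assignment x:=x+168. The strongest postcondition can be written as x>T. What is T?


Formula: sp(P, x:=E) = exists old_x. (x = E[old_x/x]) AND P[old_x/x] (old_x is the value of x before the assignment; eliminate old_x by solving x = E[old_x/x] for old_x)
Step 1: Precondition P: x>476, i.e. old_x > 476
Step 2: Assignment gives x = old_x + 168, so old_x = x - 168
Step 3: Substitute into P: x - 168 > 476
Step 4: Simplify: x > 476+168 = 644

644


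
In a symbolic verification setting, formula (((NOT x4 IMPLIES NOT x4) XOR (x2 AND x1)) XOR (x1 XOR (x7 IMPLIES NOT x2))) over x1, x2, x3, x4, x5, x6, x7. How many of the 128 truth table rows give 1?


Formula: (((NOT x4 IMPLIES NOT x4) XOR (x2 AND x1)) XOR (x1 XOR (x7 IMPLIES NOT x2))) over 7 vars (128 rows)
Evaluate each row (x1, x2, x3, x4, x5, x6, x7 as bits, MSB first):
  row 0 [0000000]: (((NOT 0 IMPLIES NOT 0) XOR (0 AND 0)) XOR (0 XOR (0 IMPLIES NOT 0))) -> 0
  row 1 [0000001]: (((NOT 0 IMPLIES NOT 0) XOR (0 AND 0)) XOR (0 XOR (1 IMPLIES NOT 0))) -> 0
  row 2 [0000010]: (((NOT 0 IMPLIES NOT 0) XOR (0 AND 0)) XOR (0 XOR (0 IMPLIES NOT 0))) -> 0
  row 3 [0000011]: (((NOT 0 IMPLIES NOT 0) XOR (0 AND 0)) XOR (0 XOR (1 IMPLIES NOT 0))) -> 0
  row 4 [0000100]: (((NOT 0 IMPLIES NOT 0) XOR (0 AND 0)) XOR (0 XOR (0 IMPLIES NOT 0))) -> 0
  (every remaining row is evaluated the same way; all 128 results are listed next)
Full result column, 8 rows per line (x1,x2,x3,x4 fixed per line; x5,x6,x7 runs 000..111 left to right):
  rows 0-7 [x1,x2,x3,x4=0000]: 00000000  (ones: 0)
  rows 8-15 [x1,x2,x3,x4=0001]: 00000000  (ones: 0)
  rows 16-23 [x1,x2,x3,x4=0010]: 00000000  (ones: 0)
  rows 24-31 [x1,x2,x3,x4=0011]: 00000000  (ones: 0)
  rows 32-39 [x1,x2,x3,x4=0100]: 01010101  (ones: 4)
  rows 40-47 [x1,x2,x3,x4=0101]: 01010101  (ones: 4)
  rows 48-55 [x1,x2,x3,x4=0110]: 01010101  (ones: 4)
  rows 56-63 [x1,x2,x3,x4=0111]: 01010101  (ones: 4)
  rows 64-71 [x1,x2,x3,x4=1000]: 11111111  (ones: 8)
  rows 72-79 [x1,x2,x3,x4=1001]: 11111111  (ones: 8)
  rows 80-87 [x1,x2,x3,x4=1010]: 11111111  (ones: 8)
  rows 88-95 [x1,x2,x3,x4=1011]: 11111111  (ones: 8)
  rows 96-103 [x1,x2,x3,x4=1100]: 01010101  (ones: 4)
  rows 104-111 [x1,x2,x3,x4=1101]: 01010101  (ones: 4)
  rows 112-119 [x1,x2,x3,x4=1110]: 01010101  (ones: 4)
  rows 120-127 [x1,x2,x3,x4=1111]: 01010101  (ones: 4)
Count of 1-rows = 0+0+0+0+4+4+4+4+8+8+8+8+4+4+4+4 = 64

64


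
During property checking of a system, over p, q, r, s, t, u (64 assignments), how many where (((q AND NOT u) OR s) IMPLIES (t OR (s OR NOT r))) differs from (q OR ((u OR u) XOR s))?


F1 = (((q AND NOT u) OR s) IMPLIES (t OR (s OR NOT r)))
F2 = (q OR ((u OR u) XOR s))
Evaluate both on each of 64 rows (bits = p,q,r,s,t,u):
  row 0 [000000]: F1=1 F2=0 (differ) -> 1
  row 1 [000001]: F1=1 F2=1 -> 0
  row 2 [000010]: F1=1 F2=0 (differ) -> 1
  row 3 [000011]: F1=1 F2=1 -> 0
  row 4 [000100]: F1=1 F2=1 -> 0
  (every remaining row is evaluated the same way; all 64 results are listed next)
Full result column, 8 rows per line (p,q,r fixed per line; s,t,u runs 000..111 left to right):
  rows 0-7 [p,q,r=000]: 10100101  (ones: 4)
  rows 8-15 [p,q,r=001]: 10100101  (ones: 4)
  rows 16-23 [p,q,r=010]: 00000000  (ones: 0)
  rows 24-31 [p,q,r=011]: 10000000  (ones: 1)
  rows 32-39 [p,q,r=100]: 10100101  (ones: 4)
  rows 40-47 [p,q,r=101]: 10100101  (ones: 4)
  rows 48-55 [p,q,r=110]: 00000000  (ones: 0)
  rows 56-63 [p,q,r=111]: 10000000  (ones: 1)
Disagreements = 4+4+0+1+4+4+0+1 = 18

18


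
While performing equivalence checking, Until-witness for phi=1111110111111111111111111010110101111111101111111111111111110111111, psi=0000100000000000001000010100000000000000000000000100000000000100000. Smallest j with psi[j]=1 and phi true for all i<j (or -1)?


(phi U psi) at 0: need smallest j with psi[j]=1 and phi[i]=1 for all i in [0,j).
Scan from step 0:
  step 0: phi=1, psi=0 -> continue
  step 1: phi=1, psi=0 -> continue
  step 2: phi=1, psi=0 -> continue
  step 3: phi=1, psi=0 -> continue
  step 4: psi=1 and phi held for [0,4) -> witness found
Witness step = 4

4


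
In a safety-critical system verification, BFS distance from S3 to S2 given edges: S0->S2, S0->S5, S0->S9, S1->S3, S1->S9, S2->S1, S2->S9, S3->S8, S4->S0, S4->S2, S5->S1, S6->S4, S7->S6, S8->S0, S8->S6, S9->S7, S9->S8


BFS layer-by-layer from S3:
  dist 0: {S3}
  dist 1: {S8}
  dist 2: {S0, S6}
  dist 3: {S2, S4, S5, S9}
  -> S2 reached at distance 3
Shortest path length = 3

3


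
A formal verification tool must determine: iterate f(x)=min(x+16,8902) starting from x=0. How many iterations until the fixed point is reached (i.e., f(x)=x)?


Step 1: x=0, cap=8902, increment=16
Step 2: x grows by 16 each step until capped at 8902; fixed point is x=8902
Step 3: iterations = ceil(8902/16) = 557

557


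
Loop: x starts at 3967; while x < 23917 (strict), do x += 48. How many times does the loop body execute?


Step 1: x goes from 3967 toward 23917 by 48; the body runs while x<23917, so iterations = ceil((bound-start)/step)
Step 2: Distance=19950
Step 3: ceil(19950/48)=416

416


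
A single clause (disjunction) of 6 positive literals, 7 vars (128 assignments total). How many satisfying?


Step 1: Total=2^7=128
Step 2: Unsat when all 6 false: 2^1=2
Step 3: Sat=128-2=126

126


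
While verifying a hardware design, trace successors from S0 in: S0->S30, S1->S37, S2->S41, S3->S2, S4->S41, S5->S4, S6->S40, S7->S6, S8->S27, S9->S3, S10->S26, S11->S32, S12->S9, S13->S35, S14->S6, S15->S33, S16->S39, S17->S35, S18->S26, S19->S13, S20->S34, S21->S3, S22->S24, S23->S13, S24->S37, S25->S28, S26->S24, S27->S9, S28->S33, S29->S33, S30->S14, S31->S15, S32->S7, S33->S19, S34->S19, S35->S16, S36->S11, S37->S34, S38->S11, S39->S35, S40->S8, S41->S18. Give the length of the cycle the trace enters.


Trace from S0 until a state repeats:
  S0 -> S30 -> S14 -> S6 -> S40 -> S8 -> S27 -> S9 -> S3 -> S2 -> S41 -> S18 -> S26 -> S24 -> S37 -> S34 -> S19 -> S13 -> S35 -> S16 -> S39 -> S35
S35 first seen at step 18, revisited at step 21.
Cycle length = 21 - 18 = 3

3


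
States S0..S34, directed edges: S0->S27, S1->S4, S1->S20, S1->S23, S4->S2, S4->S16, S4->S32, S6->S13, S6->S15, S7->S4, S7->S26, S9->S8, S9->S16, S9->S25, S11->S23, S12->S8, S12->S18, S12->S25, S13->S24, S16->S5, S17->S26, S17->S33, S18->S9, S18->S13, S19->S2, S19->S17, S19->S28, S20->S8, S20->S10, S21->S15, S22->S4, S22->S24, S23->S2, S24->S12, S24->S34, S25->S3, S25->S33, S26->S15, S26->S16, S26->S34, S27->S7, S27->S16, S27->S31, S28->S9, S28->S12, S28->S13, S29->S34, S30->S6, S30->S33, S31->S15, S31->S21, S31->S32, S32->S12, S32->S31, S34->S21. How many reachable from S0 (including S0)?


BFS from S0:
  layer 0: {S0}
  layer 1: {S27}
  layer 2: {S7, S16, S31}
  layer 3: {S4, S5, S15, S21, S26, S32}
  layer 4: {S2, S12, S34}
  layer 5: {S8, S18, S25}
  layer 6: {S3, S9, S13, S33}
  layer 7: {S24}
Reachable set: {S0, S2, S3, S4, S5, S7, S8, S9, S12, S13, S15, S16, S18, S21, S24, S25, S26, S27, S31, S32, S33, S34}
Count = 22

22


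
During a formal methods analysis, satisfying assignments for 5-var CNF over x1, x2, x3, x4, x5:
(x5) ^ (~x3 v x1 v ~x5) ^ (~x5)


CNF with 3 clauses over 5 vars (32 assignments).
An assignment satisfies CNF iff every clause has >=1 true literal.
Check each row (bits = x1,x2,x3,x4,x5; clause T/F shown):
  row 0 [00000]: clauses=FTT -> 0
  row 1 [00001]: clauses=TTF -> 0
  row 2 [00010]: clauses=FTT -> 0
  row 3 [00011]: clauses=TTF -> 0
  row 4 [00100]: clauses=FTT -> 0
  row 5 [00101]: clauses=TFF -> 0
  row 6 [00110]: clauses=FTT -> 0
  row 7 [00111]: clauses=TFF -> 0
  row 8 [01000]: clauses=FTT -> 0
  row 9 [01001]: clauses=TTF -> 0
  row 10 [01010]: clauses=FTT -> 0
  row 11 [01011]: clauses=TTF -> 0
  row 12 [01100]: clauses=FTT -> 0
  row 13 [01101]: clauses=TFF -> 0
  row 14 [01110]: clauses=FTT -> 0
  row 15 [01111]: clauses=TFF -> 0
  row 16 [10000]: clauses=FTT -> 0
  row 17 [10001]: clauses=TTF -> 0
  row 18 [10010]: clauses=FTT -> 0
  row 19 [10011]: clauses=TTF -> 0
  row 20 [10100]: clauses=FTT -> 0
  row 21 [10101]: clauses=TTF -> 0
  row 22 [10110]: clauses=FTT -> 0
  row 23 [10111]: clauses=TTF -> 0
  row 24 [11000]: clauses=FTT -> 0
  row 25 [11001]: clauses=TTF -> 0
  row 26 [11010]: clauses=FTT -> 0
  row 27 [11011]: clauses=TTF -> 0
  row 28 [11100]: clauses=FTT -> 0
  row 29 [11101]: clauses=TTF -> 0
  row 30 [11110]: clauses=FTT -> 0
  row 31 [11111]: clauses=TTF -> 0
Full result column, 8 rows per line (x1,x2 fixed per line; x3,x4,x5 runs 000..111 left to right):
  rows 0-7 [x1,x2=00]: 00000000  (ones: 0)
  rows 8-15 [x1,x2=01]: 00000000  (ones: 0)
  rows 16-23 [x1,x2=10]: 00000000  (ones: 0)
  rows 24-31 [x1,x2=11]: 00000000  (ones: 0)
Satisfying assignments = 0+0+0+0 = 0

0


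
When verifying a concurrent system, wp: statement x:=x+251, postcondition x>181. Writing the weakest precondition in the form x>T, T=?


Formula: wp(x:=E, P) = P[E/x] (substitute E for x in postcondition)
Step 1: Postcondition: x>181
Step 2: Substitute x+251 for x: x+251>181
Step 3: Solve for x: x > 181-251 = -70

-70


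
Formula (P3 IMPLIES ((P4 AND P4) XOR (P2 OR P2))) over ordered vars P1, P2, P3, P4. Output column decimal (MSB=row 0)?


Formula: (P3 IMPLIES ((P4 AND P4) XOR (P2 OR P2))) over P1, P2, P3, P4 (16 rows)
Evaluate each row (bits = P1,P2,P3,P4, MSB first):
  row 0 [0000]: (0 IMPLIES ((0 AND 0) XOR (0 OR 0))) -> 1
  row 1 [0001]: (0 IMPLIES ((1 AND 1) XOR (0 OR 0))) -> 1
  row 2 [0010]: (1 IMPLIES ((0 AND 0) XOR (0 OR 0))) -> 0
  row 3 [0011]: (1 IMPLIES ((1 AND 1) XOR (0 OR 0))) -> 1
  row 4 [0100]: (0 IMPLIES ((0 AND 0) XOR (1 OR 1))) -> 1
  row 5 [0101]: (0 IMPLIES ((1 AND 1) XOR (1 OR 1))) -> 1
  row 6 [0110]: (1 IMPLIES ((0 AND 0) XOR (1 OR 1))) -> 1
  row 7 [0111]: (1 IMPLIES ((1 AND 1) XOR (1 OR 1))) -> 0
  row 8 [1000]: (0 IMPLIES ((0 AND 0) XOR (0 OR 0))) -> 1
  row 9 [1001]: (0 IMPLIES ((1 AND 1) XOR (0 OR 0))) -> 1
  row 10 [1010]: (1 IMPLIES ((0 AND 0) XOR (0 OR 0))) -> 0
  row 11 [1011]: (1 IMPLIES ((1 AND 1) XOR (0 OR 0))) -> 1
  row 12 [1100]: (0 IMPLIES ((0 AND 0) XOR (1 OR 1))) -> 1
  row 13 [1101]: (0 IMPLIES ((1 AND 1) XOR (1 OR 1))) -> 1
  row 14 [1110]: (1 IMPLIES ((0 AND 0) XOR (1 OR 1))) -> 1
  row 15 [1111]: (1 IMPLIES ((1 AND 1) XOR (1 OR 1))) -> 0
Full result column, 4 rows per line (P1,P2 fixed per line; P3,P4 runs 00..11 left to right):
  rows 0-3 [P1,P2=00]: 1101  = hex D
  rows 4-7 [P1,P2=01]: 1110  = hex E
  rows 8-11 [P1,P2=10]: 1101  = hex D
  rows 12-15 [P1,P2=11]: 1110  = hex E
Output column (row 0 .. row 15) = 1101111011011110
Output column grouped in 4s = 1101 1110 1101 1110 = 0xDEDE
Convert to decimal digit by digit (value = value*16 + digit):
  D -> 13
  13*16 + 14 (E) = 222
  222*16 + 13 (D) = 3565
  3565*16 + 14 (E) = 57054
Decimal = 57054

57054


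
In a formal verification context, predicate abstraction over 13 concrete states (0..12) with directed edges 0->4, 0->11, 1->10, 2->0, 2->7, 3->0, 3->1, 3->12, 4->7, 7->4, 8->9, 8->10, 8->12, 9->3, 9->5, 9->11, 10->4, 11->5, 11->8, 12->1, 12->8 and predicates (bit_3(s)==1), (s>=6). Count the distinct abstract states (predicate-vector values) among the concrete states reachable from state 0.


BFS from 0:
Concrete reachable: {0, 1, 3, 4, 5, 7, 8, 9, 10, 11, 12}
Abstract via predicates (bit_3(s)==1), (s>=6):
  (0,0) <- {0, 1, 3, 4, 5}
  (0,1) <- {7}
  (1,1) <- {8, 9, 10, 11, 12}
Distinct abstract states = 3

3


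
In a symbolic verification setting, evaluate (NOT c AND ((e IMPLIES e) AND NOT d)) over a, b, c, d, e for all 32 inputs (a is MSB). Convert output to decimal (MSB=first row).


Formula: (NOT c AND ((e IMPLIES e) AND NOT d)) over a, b, c, d, e (32 rows)
Evaluate each row (bits = a,b,c,d,e, MSB first):
  row 0 [00000]: (NOT 0 AND ((0 IMPLIES 0) AND NOT 0)) -> 1
  row 1 [00001]: (NOT 0 AND ((1 IMPLIES 1) AND NOT 0)) -> 1
  row 2 [00010]: (NOT 0 AND ((0 IMPLIES 0) AND NOT 1)) -> 0
  row 3 [00011]: (NOT 0 AND ((1 IMPLIES 1) AND NOT 1)) -> 0
  row 4 [00100]: (NOT 1 AND ((0 IMPLIES 0) AND NOT 0)) -> 0
  row 5 [00101]: (NOT 1 AND ((1 IMPLIES 1) AND NOT 0)) -> 0
  row 6 [00110]: (NOT 1 AND ((0 IMPLIES 0) AND NOT 1)) -> 0
  row 7 [00111]: (NOT 1 AND ((1 IMPLIES 1) AND NOT 1)) -> 0
  row 8 [01000]: (NOT 0 AND ((0 IMPLIES 0) AND NOT 0)) -> 1
  row 9 [01001]: (NOT 0 AND ((1 IMPLIES 1) AND NOT 0)) -> 1
  row 10 [01010]: (NOT 0 AND ((0 IMPLIES 0) AND NOT 1)) -> 0
  row 11 [01011]: (NOT 0 AND ((1 IMPLIES 1) AND NOT 1)) -> 0
  row 12 [01100]: (NOT 1 AND ((0 IMPLIES 0) AND NOT 0)) -> 0
  row 13 [01101]: (NOT 1 AND ((1 IMPLIES 1) AND NOT 0)) -> 0
  row 14 [01110]: (NOT 1 AND ((0 IMPLIES 0) AND NOT 1)) -> 0
  row 15 [01111]: (NOT 1 AND ((1 IMPLIES 1) AND NOT 1)) -> 0
  row 16 [10000]: (NOT 0 AND ((0 IMPLIES 0) AND NOT 0)) -> 1
  row 17 [10001]: (NOT 0 AND ((1 IMPLIES 1) AND NOT 0)) -> 1
  row 18 [10010]: (NOT 0 AND ((0 IMPLIES 0) AND NOT 1)) -> 0
  row 19 [10011]: (NOT 0 AND ((1 IMPLIES 1) AND NOT 1)) -> 0
  row 20 [10100]: (NOT 1 AND ((0 IMPLIES 0) AND NOT 0)) -> 0
  row 21 [10101]: (NOT 1 AND ((1 IMPLIES 1) AND NOT 0)) -> 0
  row 22 [10110]: (NOT 1 AND ((0 IMPLIES 0) AND NOT 1)) -> 0
  row 23 [10111]: (NOT 1 AND ((1 IMPLIES 1) AND NOT 1)) -> 0
  row 24 [11000]: (NOT 0 AND ((0 IMPLIES 0) AND NOT 0)) -> 1
  row 25 [11001]: (NOT 0 AND ((1 IMPLIES 1) AND NOT 0)) -> 1
  row 26 [11010]: (NOT 0 AND ((0 IMPLIES 0) AND NOT 1)) -> 0
  row 27 [11011]: (NOT 0 AND ((1 IMPLIES 1) AND NOT 1)) -> 0
  row 28 [11100]: (NOT 1 AND ((0 IMPLIES 0) AND NOT 0)) -> 0
  row 29 [11101]: (NOT 1 AND ((1 IMPLIES 1) AND NOT 0)) -> 0
  row 30 [11110]: (NOT 1 AND ((0 IMPLIES 0) AND NOT 1)) -> 0
  row 31 [11111]: (NOT 1 AND ((1 IMPLIES 1) AND NOT 1)) -> 0
Full result column, 4 rows per line (a,b,c fixed per line; d,e runs 00..11 left to right):
  rows 0-3 [a,b,c=000]: 1100  = hex C
  rows 4-7 [a,b,c=001]: 0000  = hex 0
  rows 8-11 [a,b,c=010]: 1100  = hex C
  rows 12-15 [a,b,c=011]: 0000  = hex 0
  rows 16-19 [a,b,c=100]: 1100  = hex C
  rows 20-23 [a,b,c=101]: 0000  = hex 0
  rows 24-27 [a,b,c=110]: 1100  = hex C
  rows 28-31 [a,b,c=111]: 0000  = hex 0
Output column (row 0 .. row 31) = 11000000110000001100000011000000
Output column grouped in 4s = 1100 0000 1100 0000 1100 0000 1100 0000 = 0xC0C0C0C0
Convert to decimal digit by digit (value = value*16 + digit):
  C -> 12
  12*16 + 0 = 192
  192*16 + 12 (C) = 3084
  3084*16 + 0 = 49344
  49344*16 + 12 (C) = 789516
  789516*16 + 0 = 12632256
  12632256*16 + 12 (C) = 202116108
  202116108*16 + 0 = 3233857728
Decimal = 3233857728

3233857728


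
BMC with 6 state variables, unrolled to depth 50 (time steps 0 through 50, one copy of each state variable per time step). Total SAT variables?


BMC unrolls to depth k, creating one copy of each state var for steps 0..k.
Step count = 50 + 1 = 51 (steps 0 through 50)
Vars per step = 6
Total = 6 * 51 = 306

306


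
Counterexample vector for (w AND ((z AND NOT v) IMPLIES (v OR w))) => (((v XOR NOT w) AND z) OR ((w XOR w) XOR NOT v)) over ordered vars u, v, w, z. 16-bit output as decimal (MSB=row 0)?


F1 = (w AND ((z AND NOT v) IMPLIES (v OR w)))
F2 = (((v XOR NOT w) AND z) OR ((w XOR w) XOR NOT v))
Counterexample to F1=>F2 is where F1=1 and F2=0.
Evaluate each row (bits = u,v,w,z, MSB first):
  row 0 [0000]: F1=0 F2=1 -> F1&~F2 -> 0
  row 1 [0001]: F1=0 F2=1 -> F1&~F2 -> 0
  row 2 [0010]: F1=1 F2=1 -> F1&~F2 -> 0
  row 3 [0011]: F1=1 F2=1 -> F1&~F2 -> 0
  row 4 [0100]: F1=0 F2=0 -> F1&~F2 -> 0
  row 5 [0101]: F1=0 F2=0 -> F1&~F2 -> 0
  row 6 [0110]: F1=1 F2=0 -> F1&~F2 -> 1
  row 7 [0111]: F1=1 F2=1 -> F1&~F2 -> 0
  row 8 [1000]: F1=0 F2=1 -> F1&~F2 -> 0
  row 9 [1001]: F1=0 F2=1 -> F1&~F2 -> 0
  row 10 [1010]: F1=1 F2=1 -> F1&~F2 -> 0
  row 11 [1011]: F1=1 F2=1 -> F1&~F2 -> 0
  row 12 [1100]: F1=0 F2=0 -> F1&~F2 -> 0
  row 13 [1101]: F1=0 F2=0 -> F1&~F2 -> 0
  row 14 [1110]: F1=1 F2=0 -> F1&~F2 -> 1
  row 15 [1111]: F1=1 F2=1 -> F1&~F2 -> 0
Full result column, 4 rows per line (u,v fixed per line; w,z runs 00..11 left to right):
  rows 0-3 [u,v=00]: 0000  = hex 0
  rows 4-7 [u,v=01]: 0010  = hex 2
  rows 8-11 [u,v=10]: 0000  = hex 0
  rows 12-15 [u,v=11]: 0010  = hex 2
Counterexample vector (row 0 .. row 15) = 0000001000000010
Output column grouped in 4s = 0000 0010 0000 0010 = 0x0202
Convert to decimal digit by digit (value = value*16 + digit):
  0 -> 0
  0*16 + 2 = 2
  2*16 + 0 = 32
  32*16 + 2 = 514
Decimal = 514

514


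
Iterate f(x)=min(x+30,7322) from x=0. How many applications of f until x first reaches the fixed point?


Step 1: x=0, cap=7322, increment=30
Step 2: x grows by 30 each step until capped at 7322; fixed point is x=7322
Step 3: iterations = ceil(7322/30) = 245

245


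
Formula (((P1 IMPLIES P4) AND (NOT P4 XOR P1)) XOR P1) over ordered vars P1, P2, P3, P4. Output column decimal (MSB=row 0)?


Formula: (((P1 IMPLIES P4) AND (NOT P4 XOR P1)) XOR P1) over P1, P2, P3, P4 (16 rows)
Evaluate each row (bits = P1,P2,P3,P4, MSB first):
  row 0 [0000]: (((0 IMPLIES 0) AND (NOT 0 XOR 0)) XOR 0) -> 1
  row 1 [0001]: (((0 IMPLIES 1) AND (NOT 1 XOR 0)) XOR 0) -> 0
  row 2 [0010]: (((0 IMPLIES 0) AND (NOT 0 XOR 0)) XOR 0) -> 1
  row 3 [0011]: (((0 IMPLIES 1) AND (NOT 1 XOR 0)) XOR 0) -> 0
  row 4 [0100]: (((0 IMPLIES 0) AND (NOT 0 XOR 0)) XOR 0) -> 1
  row 5 [0101]: (((0 IMPLIES 1) AND (NOT 1 XOR 0)) XOR 0) -> 0
  row 6 [0110]: (((0 IMPLIES 0) AND (NOT 0 XOR 0)) XOR 0) -> 1
  row 7 [0111]: (((0 IMPLIES 1) AND (NOT 1 XOR 0)) XOR 0) -> 0
  row 8 [1000]: (((1 IMPLIES 0) AND (NOT 0 XOR 1)) XOR 1) -> 1
  row 9 [1001]: (((1 IMPLIES 1) AND (NOT 1 XOR 1)) XOR 1) -> 0
  row 10 [1010]: (((1 IMPLIES 0) AND (NOT 0 XOR 1)) XOR 1) -> 1
  row 11 [1011]: (((1 IMPLIES 1) AND (NOT 1 XOR 1)) XOR 1) -> 0
  row 12 [1100]: (((1 IMPLIES 0) AND (NOT 0 XOR 1)) XOR 1) -> 1
  row 13 [1101]: (((1 IMPLIES 1) AND (NOT 1 XOR 1)) XOR 1) -> 0
  row 14 [1110]: (((1 IMPLIES 0) AND (NOT 0 XOR 1)) XOR 1) -> 1
  row 15 [1111]: (((1 IMPLIES 1) AND (NOT 1 XOR 1)) XOR 1) -> 0
Full result column, 4 rows per line (P1,P2 fixed per line; P3,P4 runs 00..11 left to right):
  rows 0-3 [P1,P2=00]: 1010  = hex A
  rows 4-7 [P1,P2=01]: 1010  = hex A
  rows 8-11 [P1,P2=10]: 1010  = hex A
  rows 12-15 [P1,P2=11]: 1010  = hex A
Output column (row 0 .. row 15) = 1010101010101010
Output column grouped in 4s = 1010 1010 1010 1010 = 0xAAAA
Convert to decimal digit by digit (value = value*16 + digit):
  A -> 10
  10*16 + 10 (A) = 170
  170*16 + 10 (A) = 2730
  2730*16 + 10 (A) = 43690
Decimal = 43690

43690
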